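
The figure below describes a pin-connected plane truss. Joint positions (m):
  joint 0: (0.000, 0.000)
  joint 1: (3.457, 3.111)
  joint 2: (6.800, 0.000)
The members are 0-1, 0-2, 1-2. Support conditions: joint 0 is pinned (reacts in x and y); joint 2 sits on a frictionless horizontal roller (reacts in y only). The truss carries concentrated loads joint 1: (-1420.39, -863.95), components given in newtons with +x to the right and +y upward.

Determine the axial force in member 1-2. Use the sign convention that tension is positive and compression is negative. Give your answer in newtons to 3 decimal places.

N=3 nodes, M=3 members, R=3 reactions → 2N=6, M+R=6
member 0 (0-1): L=4.6507, (cx,cy)=(0.7433,0.6689)
member 1 (0-2): L=6.8000, (cx,cy)=(1.0000,0.0000)
member 2 (1-2): L=4.5666, (cx,cy)=(0.7321,-0.6812)
solve A·x = −loads:
  F[0-1] = -1606.3907 N (compression)
  F[0-2] = -226.3177 N (compression)
  F[1-2] = +309.1551 N (tension)
  Rx@0 = +1420.3900 N
  Ry@0 = +1074.5615 N
  Ry@2 = -210.6115 N

309.155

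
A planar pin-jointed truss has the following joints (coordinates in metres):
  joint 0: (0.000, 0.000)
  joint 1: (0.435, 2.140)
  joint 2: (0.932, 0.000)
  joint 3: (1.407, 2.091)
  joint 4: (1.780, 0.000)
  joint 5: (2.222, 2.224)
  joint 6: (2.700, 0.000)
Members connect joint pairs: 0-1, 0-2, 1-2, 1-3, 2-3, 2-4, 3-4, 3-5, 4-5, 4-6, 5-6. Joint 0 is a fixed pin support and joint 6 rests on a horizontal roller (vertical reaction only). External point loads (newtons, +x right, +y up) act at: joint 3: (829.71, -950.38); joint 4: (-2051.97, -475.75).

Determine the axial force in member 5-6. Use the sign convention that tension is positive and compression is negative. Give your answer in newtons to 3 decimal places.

N=7 nodes, M=11 members, R=3 reactions → 2N=14, M+R=14
member 0 (0-1): L=2.1838, (cx,cy)=(0.1992,0.9800)
member 1 (0-2): L=0.9320, (cx,cy)=(1.0000,0.0000)
member 2 (1-2): L=2.1970, (cx,cy)=(0.2262,-0.9741)
member 3 (1-3): L=0.9732, (cx,cy)=(0.9987,-0.0503)
member 4 (2-3): L=2.1443, (cx,cy)=(0.2215,0.9752)
member 5 (2-4): L=0.8480, (cx,cy)=(1.0000,0.0000)
member 6 (3-4): L=2.1240, (cx,cy)=(0.1756,-0.9845)
member 7 (3-5): L=0.8258, (cx,cy)=(0.9869,0.1611)
member 8 (4-5): L=2.2675, (cx,cy)=(0.1949,0.9808)
member 9 (4-6): L=0.9200, (cx,cy)=(1.0000,0.0000)
member 10 (5-6): L=2.2748, (cx,cy)=(0.2101,-0.9777)
solve A·x = −loads:
  F[0-1] = +25.8485 N (tension)
  F[0-2] = -1227.4090 N (compression)
  F[1-2] = -26.5823 N (compression)
  F[1-3] = +11.1766 N (tension)
  F[2-3] = +26.5529 N (tension)
  F[2-4] = -1239.3045 N (compression)
  F[3-4] = -1093.9791 N (compression)
  F[3-5] = -628.7590 N (compression)
  F[4-5] = +1583.0961 N (tension)
  F[4-6] = +311.9596 N (tension)
  F[5-6] = -1484.6064 N (compression)
  Rx@0 = +1222.2600 N
  Ry@0 = -25.3305 N
  Ry@6 = +1451.4605 N

-1484.606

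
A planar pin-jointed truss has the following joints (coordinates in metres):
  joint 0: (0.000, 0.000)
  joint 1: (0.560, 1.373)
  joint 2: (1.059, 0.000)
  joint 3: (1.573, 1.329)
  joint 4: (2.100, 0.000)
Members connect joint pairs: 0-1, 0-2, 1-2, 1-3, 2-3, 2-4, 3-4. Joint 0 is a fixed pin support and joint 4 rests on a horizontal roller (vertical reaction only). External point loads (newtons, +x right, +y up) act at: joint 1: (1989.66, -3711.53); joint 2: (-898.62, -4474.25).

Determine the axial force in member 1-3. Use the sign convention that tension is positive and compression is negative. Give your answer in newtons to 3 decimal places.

N=5 nodes, M=7 members, R=3 reactions → 2N=10, M+R=10
member 0 (0-1): L=1.4828, (cx,cy)=(0.3777,0.9259)
member 1 (0-2): L=1.0590, (cx,cy)=(1.0000,0.0000)
member 2 (1-2): L=1.4609, (cx,cy)=(0.3416,-0.9399)
member 3 (1-3): L=1.0140, (cx,cy)=(0.9991,-0.0434)
member 4 (2-3): L=1.4249, (cx,cy)=(0.3607,0.9327)
member 5 (2-4): L=1.0410, (cx,cy)=(1.0000,0.0000)
member 6 (3-4): L=1.4297, (cx,cy)=(0.3686,-0.9296)
solve A·x = −loads:
  F[0-1] = -3929.9136 N (compression)
  F[0-2] = +2575.2152 N (tension)
  F[1-2] = +84.5789 N (tension)
  F[1-3] = -3506.0281 N (compression)
  F[2-3] = +4711.9945 N (tension)
  F[2-4] = +1803.0222 N (tension)
  F[3-4] = -4891.3384 N (compression)
  Rx@0 = -1091.0400 N
  Ry@0 = +3638.8797 N
  Ry@4 = +4546.9003 N

-3506.028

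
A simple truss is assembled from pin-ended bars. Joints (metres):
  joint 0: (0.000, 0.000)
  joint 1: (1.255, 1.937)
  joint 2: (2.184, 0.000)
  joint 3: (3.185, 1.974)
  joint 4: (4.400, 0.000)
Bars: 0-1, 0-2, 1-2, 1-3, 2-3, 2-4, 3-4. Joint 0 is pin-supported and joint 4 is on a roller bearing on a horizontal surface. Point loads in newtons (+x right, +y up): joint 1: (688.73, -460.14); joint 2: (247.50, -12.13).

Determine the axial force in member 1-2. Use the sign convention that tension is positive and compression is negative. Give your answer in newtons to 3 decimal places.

-485.665

N=5 nodes, M=7 members, R=3 reactions → 2N=10, M+R=10
member 0 (0-1): L=2.3080, (cx,cy)=(0.5438,0.8392)
member 1 (0-2): L=2.1840, (cx,cy)=(1.0000,0.0000)
member 2 (1-2): L=2.1483, (cx,cy)=(0.4324,-0.9017)
member 3 (1-3): L=1.9304, (cx,cy)=(0.9998,0.0192)
member 4 (2-3): L=2.2133, (cx,cy)=(0.4523,0.8919)
member 5 (2-4): L=2.2160, (cx,cy)=(1.0000,0.0000)
member 6 (3-4): L=2.3180, (cx,cy)=(0.5242,-0.8516)
solve A·x = −loads:
  F[0-1] = -37.8994 N (compression)
  F[0-2] = +956.8380 N (tension)
  F[1-2] = -485.6653 N (compression)
  F[1-3] = -499.4069 N (compression)
  F[2-3] = +504.5904 N (tension)
  F[2-4] = +271.1057 N (tension)
  F[3-4] = -517.2099 N (compression)
  Rx@0 = -936.2300 N
  Ry@0 = +31.8069 N
  Ry@4 = +440.4631 N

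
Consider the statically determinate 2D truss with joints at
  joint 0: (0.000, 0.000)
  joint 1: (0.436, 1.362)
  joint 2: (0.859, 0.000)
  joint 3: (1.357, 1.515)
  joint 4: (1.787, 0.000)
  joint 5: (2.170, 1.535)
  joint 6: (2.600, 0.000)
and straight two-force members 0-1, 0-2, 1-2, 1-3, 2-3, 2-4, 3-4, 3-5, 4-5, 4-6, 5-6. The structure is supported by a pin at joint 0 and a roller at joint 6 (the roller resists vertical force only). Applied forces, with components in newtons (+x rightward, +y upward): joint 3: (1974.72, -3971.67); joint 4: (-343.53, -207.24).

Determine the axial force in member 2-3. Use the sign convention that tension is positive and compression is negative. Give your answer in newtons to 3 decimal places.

-770.448

N=7 nodes, M=11 members, R=3 reactions → 2N=14, M+R=14
member 0 (0-1): L=1.4301, (cx,cy)=(0.3049,0.9524)
member 1 (0-2): L=0.8590, (cx,cy)=(1.0000,0.0000)
member 2 (1-2): L=1.4262, (cx,cy)=(0.2966,-0.9550)
member 3 (1-3): L=0.9336, (cx,cy)=(0.9865,0.1639)
member 4 (2-3): L=1.5948, (cx,cy)=(0.3123,0.9500)
member 5 (2-4): L=0.9280, (cx,cy)=(1.0000,0.0000)
member 6 (3-4): L=1.5748, (cx,cy)=(0.2730,-0.9620)
member 7 (3-5): L=0.8132, (cx,cy)=(0.9997,0.0246)
member 8 (4-5): L=1.5821, (cx,cy)=(0.2421,0.9703)
member 9 (4-6): L=0.8130, (cx,cy)=(1.0000,0.0000)
member 10 (5-6): L=1.5941, (cx,cy)=(0.2697,-0.9629)
solve A·x = −loads:
  F[0-1] = -853.5480 N (compression)
  F[0-2] = +1891.4173 N (tension)
  F[1-2] = +766.4061 N (tension)
  F[1-3] = -494.2232 N (compression)
  F[2-3] = -770.4484 N (compression)
  F[2-4] = +2359.3230 N (tension)
  F[3-4] = -3329.3969 N (compression)
  F[3-5] = -1794.3259 N (compression)
  F[4-5] = +3514.6732 N (tension)
  F[4-6] = +942.9180 N (tension)
  F[5-6] = -3495.5739 N (compression)
  Rx@0 = -1631.1900 N
  Ry@0 = +812.9120 N
  Ry@6 = +3365.9980 N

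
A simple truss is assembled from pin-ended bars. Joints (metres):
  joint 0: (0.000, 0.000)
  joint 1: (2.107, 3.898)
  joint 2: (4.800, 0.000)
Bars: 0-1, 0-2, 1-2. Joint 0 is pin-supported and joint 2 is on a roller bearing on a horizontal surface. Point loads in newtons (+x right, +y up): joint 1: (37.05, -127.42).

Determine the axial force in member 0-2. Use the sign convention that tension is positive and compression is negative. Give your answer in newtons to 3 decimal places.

N=3 nodes, M=3 members, R=3 reactions → 2N=6, M+R=6
member 0 (0-1): L=4.4310, (cx,cy)=(0.4755,0.8797)
member 1 (0-2): L=4.8000, (cx,cy)=(1.0000,0.0000)
member 2 (1-2): L=4.7378, (cx,cy)=(0.5684,-0.8227)
solve A·x = −loads:
  F[0-1] = -47.0613 N (compression)
  F[0-2] = +59.4282 N (tension)
  F[1-2] = -104.5520 N (compression)
  Rx@0 = -37.0500 N
  Ry@0 = +41.4002 N
  Ry@2 = +86.0198 N

59.428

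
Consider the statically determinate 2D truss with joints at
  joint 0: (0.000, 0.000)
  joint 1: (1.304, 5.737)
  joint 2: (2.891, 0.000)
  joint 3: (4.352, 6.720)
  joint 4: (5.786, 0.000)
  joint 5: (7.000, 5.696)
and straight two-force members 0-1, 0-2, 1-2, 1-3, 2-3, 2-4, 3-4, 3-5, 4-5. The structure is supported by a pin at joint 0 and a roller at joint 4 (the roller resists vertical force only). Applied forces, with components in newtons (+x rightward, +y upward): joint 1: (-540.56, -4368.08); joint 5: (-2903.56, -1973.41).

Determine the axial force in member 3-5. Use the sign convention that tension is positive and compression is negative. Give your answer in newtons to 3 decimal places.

N=6 nodes, M=9 members, R=3 reactions → 2N=12, M+R=12
member 0 (0-1): L=5.8833, (cx,cy)=(0.2216,0.9751)
member 1 (0-2): L=2.8910, (cx,cy)=(1.0000,0.0000)
member 2 (1-2): L=5.9525, (cx,cy)=(0.2666,-0.9638)
member 3 (1-3): L=3.2026, (cx,cy)=(0.9517,0.3069)
member 4 (2-3): L=6.8770, (cx,cy)=(0.2124,0.9772)
member 5 (2-4): L=2.8950, (cx,cy)=(1.0000,0.0000)
member 6 (3-4): L=6.8713, (cx,cy)=(0.2087,-0.9780)
member 7 (3-5): L=2.8391, (cx,cy)=(0.9327,-0.3607)
member 8 (4-5): L=5.8239, (cx,cy)=(0.2085,0.9780)
solve A·x = −loads:
  F[0-1] = -6526.2850 N (compression)
  F[0-2] = -1997.6137 N (compression)
  F[1-2] = +1622.9071 N (tension)
  F[1-3] = -1406.5280 N (compression)
  F[2-3] = -1600.7042 N (compression)
  F[2-4] = -1224.8602 N (compression)
  F[3-4] = +2947.8586 N (tension)
  F[3-5] = -2459.4448 N (compression)
  F[4-5] = -2924.7248 N (compression)
  Rx@0 = +3444.1200 N
  Ry@0 = +6363.9622 N
  Ry@4 = -22.4722 N

-2459.445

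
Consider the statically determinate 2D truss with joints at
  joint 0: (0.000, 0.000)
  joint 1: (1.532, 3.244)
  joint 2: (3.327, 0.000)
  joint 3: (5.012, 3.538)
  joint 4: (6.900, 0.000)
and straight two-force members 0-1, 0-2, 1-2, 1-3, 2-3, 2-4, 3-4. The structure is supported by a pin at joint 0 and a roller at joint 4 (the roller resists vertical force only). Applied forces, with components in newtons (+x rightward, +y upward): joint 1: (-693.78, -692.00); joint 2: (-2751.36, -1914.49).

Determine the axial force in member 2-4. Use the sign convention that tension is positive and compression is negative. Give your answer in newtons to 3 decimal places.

N=5 nodes, M=7 members, R=3 reactions → 2N=10, M+R=10
member 0 (0-1): L=3.5876, (cx,cy)=(0.4270,0.9042)
member 1 (0-2): L=3.3270, (cx,cy)=(1.0000,0.0000)
member 2 (1-2): L=3.7075, (cx,cy)=(0.4842,-0.8750)
member 3 (1-3): L=3.4924, (cx,cy)=(0.9965,0.0842)
member 4 (2-3): L=3.9188, (cx,cy)=(0.4300,0.9028)
member 5 (2-4): L=3.5730, (cx,cy)=(1.0000,0.0000)
member 6 (3-4): L=4.0102, (cx,cy)=(0.4708,-0.8822)
solve A·x = −loads:
  F[0-1] = -2052.4559 N (compression)
  F[0-2] = -2568.6764 N (compression)
  F[1-2] = +1253.9473 N (tension)
  F[1-3] = -792.6003 N (compression)
  F[2-3] = +905.2658 N (tension)
  F[2-4] = +400.5378 N (tension)
  F[3-4] = -850.7684 N (compression)
  Rx@0 = +3445.1400 N
  Ry@0 = +1855.9060 N
  Ry@4 = +750.5840 N

400.538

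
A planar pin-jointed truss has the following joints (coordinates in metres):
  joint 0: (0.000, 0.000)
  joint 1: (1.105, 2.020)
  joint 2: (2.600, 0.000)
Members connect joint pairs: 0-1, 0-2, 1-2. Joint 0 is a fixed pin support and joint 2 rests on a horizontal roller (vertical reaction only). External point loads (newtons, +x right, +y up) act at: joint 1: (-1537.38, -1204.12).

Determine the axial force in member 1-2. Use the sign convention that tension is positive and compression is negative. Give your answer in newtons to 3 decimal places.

849.305

N=3 nodes, M=3 members, R=3 reactions → 2N=6, M+R=6
member 0 (0-1): L=2.3025, (cx,cy)=(0.4799,0.8773)
member 1 (0-2): L=2.6000, (cx,cy)=(1.0000,0.0000)
member 2 (1-2): L=2.5131, (cx,cy)=(0.5949,-0.8038)
solve A·x = −loads:
  F[0-1] = -2150.6496 N (compression)
  F[0-2] = -505.2471 N (compression)
  F[1-2] = +849.3055 N (tension)
  Rx@0 = +1537.3800 N
  Ry@0 = +1886.7950 N
  Ry@2 = -682.6750 N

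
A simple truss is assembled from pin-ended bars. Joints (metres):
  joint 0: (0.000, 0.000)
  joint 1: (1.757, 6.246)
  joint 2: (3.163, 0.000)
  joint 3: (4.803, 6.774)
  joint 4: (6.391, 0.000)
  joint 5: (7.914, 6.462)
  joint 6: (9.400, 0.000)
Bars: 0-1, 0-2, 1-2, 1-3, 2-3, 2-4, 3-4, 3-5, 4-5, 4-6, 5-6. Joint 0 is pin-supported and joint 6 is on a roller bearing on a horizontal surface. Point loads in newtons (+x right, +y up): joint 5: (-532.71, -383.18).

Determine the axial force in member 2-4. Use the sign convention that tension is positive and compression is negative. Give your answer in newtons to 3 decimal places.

-230.105

N=7 nodes, M=11 members, R=3 reactions → 2N=14, M+R=14
member 0 (0-1): L=6.4884, (cx,cy)=(0.2708,0.9626)
member 1 (0-2): L=3.1630, (cx,cy)=(1.0000,0.0000)
member 2 (1-2): L=6.4023, (cx,cy)=(0.2196,-0.9756)
member 3 (1-3): L=3.0914, (cx,cy)=(0.9853,0.1708)
member 4 (2-3): L=6.9697, (cx,cy)=(0.2353,0.9719)
member 5 (2-4): L=3.2280, (cx,cy)=(1.0000,0.0000)
member 6 (3-4): L=6.9576, (cx,cy)=(0.2282,-0.9736)
member 7 (3-5): L=3.1266, (cx,cy)=(0.9950,-0.0998)
member 8 (4-5): L=6.6390, (cx,cy)=(0.2294,0.9733)
member 9 (4-6): L=3.0090, (cx,cy)=(1.0000,0.0000)
member 10 (5-6): L=6.6307, (cx,cy)=(0.2241,-0.9746)
solve A·x = −loads:
  F[0-1] = -443.3491 N (compression)
  F[0-2] = -412.6554 N (compression)
  F[1-2] = +400.5052 N (tension)
  F[1-3] = -211.1110 N (compression)
  F[2-3] = -402.0160 N (compression)
  F[2-4] = -230.1048 N (compression)
  F[3-4] = +480.8304 N (tension)
  F[3-5] = -414.4175 N (compression)
  F[4-5] = -480.9653 N (compression)
  F[4-6] = -10.0274 N (compression)
  F[5-6] = +44.7429 N (tension)
  Rx@0 = +532.7100 N
  Ry@0 = +426.7848 N
  Ry@6 = -43.6048 N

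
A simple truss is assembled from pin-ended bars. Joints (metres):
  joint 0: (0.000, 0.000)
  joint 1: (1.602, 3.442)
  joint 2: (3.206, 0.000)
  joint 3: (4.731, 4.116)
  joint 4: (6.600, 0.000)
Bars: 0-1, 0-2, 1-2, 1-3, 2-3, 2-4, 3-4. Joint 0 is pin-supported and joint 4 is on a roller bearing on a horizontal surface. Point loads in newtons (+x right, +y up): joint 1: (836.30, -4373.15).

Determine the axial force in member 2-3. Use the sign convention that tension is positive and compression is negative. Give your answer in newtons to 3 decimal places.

1905.396

N=5 nodes, M=7 members, R=3 reactions → 2N=10, M+R=10
member 0 (0-1): L=3.7965, (cx,cy)=(0.4220,0.9066)
member 1 (0-2): L=3.2060, (cx,cy)=(1.0000,0.0000)
member 2 (1-2): L=3.7974, (cx,cy)=(0.4224,-0.9064)
member 3 (1-3): L=3.2008, (cx,cy)=(0.9776,0.2106)
member 4 (2-3): L=4.3894, (cx,cy)=(0.3474,0.9377)
member 5 (2-4): L=3.3940, (cx,cy)=(1.0000,0.0000)
member 6 (3-4): L=4.5205, (cx,cy)=(0.4135,-0.9105)
solve A·x = −loads:
  F[0-1] = -3171.7205 N (compression)
  F[0-2] = +2174.6468 N (tension)
  F[1-2] = -1971.1841 N (compression)
  F[1-3] = -1372.8093 N (compression)
  F[2-3] = +1905.3963 N (tension)
  F[2-4] = +680.0444 N (tension)
  F[3-4] = -1644.7929 N (compression)
  Rx@0 = -836.3000 N
  Ry@0 = +2875.5241 N
  Ry@4 = +1497.6259 N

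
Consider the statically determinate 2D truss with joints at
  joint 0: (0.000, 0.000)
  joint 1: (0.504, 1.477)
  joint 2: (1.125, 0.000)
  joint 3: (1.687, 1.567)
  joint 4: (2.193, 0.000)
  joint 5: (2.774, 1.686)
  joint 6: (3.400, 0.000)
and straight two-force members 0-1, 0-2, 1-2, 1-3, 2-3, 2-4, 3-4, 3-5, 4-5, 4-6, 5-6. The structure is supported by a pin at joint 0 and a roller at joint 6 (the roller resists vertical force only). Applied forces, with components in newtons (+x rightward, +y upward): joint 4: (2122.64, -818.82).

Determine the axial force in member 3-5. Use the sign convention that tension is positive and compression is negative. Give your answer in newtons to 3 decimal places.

N=7 nodes, M=11 members, R=3 reactions → 2N=14, M+R=14
member 0 (0-1): L=1.5606, (cx,cy)=(0.3229,0.9464)
member 1 (0-2): L=1.1250, (cx,cy)=(1.0000,0.0000)
member 2 (1-2): L=1.6022, (cx,cy)=(0.3876,-0.9218)
member 3 (1-3): L=1.1864, (cx,cy)=(0.9971,0.0759)
member 4 (2-3): L=1.6647, (cx,cy)=(0.3376,0.9413)
member 5 (2-4): L=1.0680, (cx,cy)=(1.0000,0.0000)
member 6 (3-4): L=1.6467, (cx,cy)=(0.3073,-0.9516)
member 7 (3-5): L=1.0935, (cx,cy)=(0.9941,0.1088)
member 8 (4-5): L=1.7833, (cx,cy)=(0.3258,0.9454)
member 9 (4-6): L=1.2070, (cx,cy)=(1.0000,0.0000)
member 10 (5-6): L=1.7985, (cx,cy)=(0.3481,-0.9375)
solve A·x = −loads:
  F[0-1] = -307.1386 N (compression)
  F[0-2] = +2221.8298 N (tension)
  F[1-2] = +297.6228 N (tension)
  F[1-3] = -215.1632 N (compression)
  F[2-3] = -291.4706 N (compression)
  F[2-4] = +2435.5813 N (tension)
  F[3-4] = +260.2585 N (tension)
  F[3-5] = -395.2628 N (compression)
  F[4-5] = +604.1150 N (tension)
  F[4-6] = +196.0943 N (tension)
  F[5-6] = -563.3681 N (compression)
  Rx@0 = -2122.6400 N
  Ry@0 = +290.6811 N
  Ry@6 = +528.1389 N

-395.263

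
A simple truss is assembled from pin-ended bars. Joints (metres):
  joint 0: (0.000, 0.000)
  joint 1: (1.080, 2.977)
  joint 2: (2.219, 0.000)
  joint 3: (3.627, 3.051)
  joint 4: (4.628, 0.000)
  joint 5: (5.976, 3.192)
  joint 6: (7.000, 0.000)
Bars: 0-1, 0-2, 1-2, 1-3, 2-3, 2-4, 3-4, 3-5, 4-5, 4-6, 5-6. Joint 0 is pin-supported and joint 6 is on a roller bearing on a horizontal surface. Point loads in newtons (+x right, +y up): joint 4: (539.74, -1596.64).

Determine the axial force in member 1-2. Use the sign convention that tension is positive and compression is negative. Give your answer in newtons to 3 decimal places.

N=7 nodes, M=11 members, R=3 reactions → 2N=14, M+R=14
member 0 (0-1): L=3.1668, (cx,cy)=(0.3410,0.9401)
member 1 (0-2): L=2.2190, (cx,cy)=(1.0000,0.0000)
member 2 (1-2): L=3.1875, (cx,cy)=(0.3573,-0.9340)
member 3 (1-3): L=2.5481, (cx,cy)=(0.9996,0.0290)
member 4 (2-3): L=3.3602, (cx,cy)=(0.4190,0.9080)
member 5 (2-4): L=2.4090, (cx,cy)=(1.0000,0.0000)
member 6 (3-4): L=3.2110, (cx,cy)=(0.3117,-0.9502)
member 7 (3-5): L=2.3532, (cx,cy)=(0.9982,0.0599)
member 8 (4-5): L=3.4650, (cx,cy)=(0.3890,0.9212)
member 9 (4-6): L=2.3720, (cx,cy)=(1.0000,0.0000)
member 10 (5-6): L=3.3522, (cx,cy)=(0.3055,-0.9522)
solve A·x = −loads:
  F[0-1] = -575.5355 N (compression)
  F[0-2] = +736.0166 N (tension)
  F[1-2] = +566.8728 N (tension)
  F[1-3] = -399.0105 N (compression)
  F[2-3] = -583.1041 N (compression)
  F[2-4] = +1182.9148 N (tension)
  F[3-4] = +518.5637 N (tension)
  F[3-5] = -806.2803 N (compression)
  F[4-5] = +1198.3188 N (tension)
  F[4-6] = +338.6409 N (tension)
  F[5-6] = -1108.5955 N (compression)
  Rx@0 = -539.7400 N
  Ry@0 = +541.0329 N
  Ry@6 = +1055.6071 N

566.873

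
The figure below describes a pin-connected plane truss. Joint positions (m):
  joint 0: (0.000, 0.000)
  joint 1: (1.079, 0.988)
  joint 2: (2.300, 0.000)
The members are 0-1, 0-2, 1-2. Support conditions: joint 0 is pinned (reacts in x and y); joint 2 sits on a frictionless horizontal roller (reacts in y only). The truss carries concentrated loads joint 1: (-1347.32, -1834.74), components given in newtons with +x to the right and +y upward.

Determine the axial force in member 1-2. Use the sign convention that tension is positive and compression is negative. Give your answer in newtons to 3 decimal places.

N=3 nodes, M=3 members, R=3 reactions → 2N=6, M+R=6
member 0 (0-1): L=1.4630, (cx,cy)=(0.7375,0.6753)
member 1 (0-2): L=2.3000, (cx,cy)=(1.0000,0.0000)
member 2 (1-2): L=1.5707, (cx,cy)=(0.7774,-0.6290)
solve A·x = −loads:
  F[0-1] = -2299.3018 N (compression)
  F[0-2] = +348.4677 N (tension)
  F[1-2] = -448.2601 N (compression)
  Rx@0 = +1347.3200 N
  Ry@0 = +1552.7694 N
  Ry@2 = +281.9706 N

-448.260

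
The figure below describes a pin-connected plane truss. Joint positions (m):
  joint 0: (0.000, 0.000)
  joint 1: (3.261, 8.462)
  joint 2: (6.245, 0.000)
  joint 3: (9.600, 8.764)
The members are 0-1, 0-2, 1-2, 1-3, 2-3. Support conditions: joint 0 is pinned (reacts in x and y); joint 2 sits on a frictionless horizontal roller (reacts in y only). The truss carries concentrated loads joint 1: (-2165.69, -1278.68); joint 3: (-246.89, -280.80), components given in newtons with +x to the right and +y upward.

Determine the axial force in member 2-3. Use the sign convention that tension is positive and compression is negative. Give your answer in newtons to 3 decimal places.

-293.429

N=4 nodes, M=5 members, R=3 reactions → 2N=8, M+R=8
member 0 (0-1): L=9.0686, (cx,cy)=(0.3596,0.9331)
member 1 (0-2): L=6.2450, (cx,cy)=(1.0000,0.0000)
member 2 (1-2): L=8.9727, (cx,cy)=(0.3326,-0.9431)
member 3 (1-3): L=6.3462, (cx,cy)=(0.9989,0.0476)
member 4 (2-3): L=9.3842, (cx,cy)=(0.3575,0.9339)
solve A·x = −loads:
  F[0-1] = -4009.3070 N (compression)
  F[0-2] = -970.8640 N (compression)
  F[1-2] = +2603.8893 N (tension)
  F[1-3] = -142.1458 N (compression)
  F[2-3] = -293.4291 N (compression)
  Rx@0 = +2412.5800 N
  Ry@0 = +3741.1225 N
  Ry@2 = -2181.6425 N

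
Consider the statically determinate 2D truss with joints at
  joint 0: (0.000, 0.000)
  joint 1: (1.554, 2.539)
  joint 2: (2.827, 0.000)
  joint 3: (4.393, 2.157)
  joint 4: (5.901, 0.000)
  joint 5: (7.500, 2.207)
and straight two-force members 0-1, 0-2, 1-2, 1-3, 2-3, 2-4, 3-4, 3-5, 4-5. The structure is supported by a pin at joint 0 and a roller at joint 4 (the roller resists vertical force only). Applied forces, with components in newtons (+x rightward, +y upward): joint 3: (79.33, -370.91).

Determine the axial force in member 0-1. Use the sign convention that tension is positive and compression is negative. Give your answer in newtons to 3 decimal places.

-77.133

N=6 nodes, M=9 members, R=3 reactions → 2N=12, M+R=12
member 0 (0-1): L=2.9768, (cx,cy)=(0.5220,0.8529)
member 1 (0-2): L=2.8270, (cx,cy)=(1.0000,0.0000)
member 2 (1-2): L=2.8403, (cx,cy)=(0.4482,-0.8939)
member 3 (1-3): L=2.8646, (cx,cy)=(0.9911,-0.1334)
member 4 (2-3): L=2.6655, (cx,cy)=(0.5875,0.8092)
member 5 (2-4): L=3.0740, (cx,cy)=(1.0000,0.0000)
member 6 (3-4): L=2.6319, (cx,cy)=(0.5730,-0.8196)
member 7 (3-5): L=3.1074, (cx,cy)=(0.9999,0.0161)
member 8 (4-5): L=2.7254, (cx,cy)=(0.5867,0.8098)
solve A·x = −loads:
  F[0-1] = -77.1328 N (compression)
  F[0-2] = +119.5959 N (tension)
  F[1-2] = +85.4176 N (tension)
  F[1-3] = -79.2579 N (compression)
  F[2-3] = -94.3593 N (compression)
  F[2-4] = +213.3163 N (tension)
  F[3-4] = -372.2943 N (compression)
  F[3-5] = +0.0000 N (tension)
  F[4-5] = -0.0000 N (compression)
  Rx@0 = -79.3300 N
  Ry@0 = +65.7884 N
  Ry@4 = +305.1216 N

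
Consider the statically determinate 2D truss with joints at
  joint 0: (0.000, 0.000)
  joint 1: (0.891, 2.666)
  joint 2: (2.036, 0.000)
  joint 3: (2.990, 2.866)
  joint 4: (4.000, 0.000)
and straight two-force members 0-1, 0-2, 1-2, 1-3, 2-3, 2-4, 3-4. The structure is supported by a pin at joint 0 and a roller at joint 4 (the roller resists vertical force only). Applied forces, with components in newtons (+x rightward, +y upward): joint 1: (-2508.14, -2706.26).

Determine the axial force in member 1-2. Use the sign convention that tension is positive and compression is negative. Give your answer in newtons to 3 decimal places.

N=5 nodes, M=7 members, R=3 reactions → 2N=10, M+R=10
member 0 (0-1): L=2.8109, (cx,cy)=(0.3170,0.9484)
member 1 (0-2): L=2.0360, (cx,cy)=(1.0000,0.0000)
member 2 (1-2): L=2.9015, (cx,cy)=(0.3946,-0.9188)
member 3 (1-3): L=2.1085, (cx,cy)=(0.9955,0.0949)
member 4 (2-3): L=3.0206, (cx,cy)=(0.3158,0.9488)
member 5 (2-4): L=1.9640, (cx,cy)=(1.0000,0.0000)
member 6 (3-4): L=3.0388, (cx,cy)=(0.3324,-0.9431)
solve A·x = −loads:
  F[0-1] = -3980.3676 N (compression)
  F[0-2] = -1246.4640 N (compression)
  F[1-2] = +1241.7083 N (tension)
  F[1-3] = +759.8793 N (tension)
  F[2-3] = -1202.4816 N (compression)
  F[2-4] = -376.6729 N (compression)
  F[3-4] = +1133.2852 N (tension)
  Rx@0 = +2508.1400 N
  Ry@0 = +3775.1159 N
  Ry@4 = -1068.8559 N

1241.708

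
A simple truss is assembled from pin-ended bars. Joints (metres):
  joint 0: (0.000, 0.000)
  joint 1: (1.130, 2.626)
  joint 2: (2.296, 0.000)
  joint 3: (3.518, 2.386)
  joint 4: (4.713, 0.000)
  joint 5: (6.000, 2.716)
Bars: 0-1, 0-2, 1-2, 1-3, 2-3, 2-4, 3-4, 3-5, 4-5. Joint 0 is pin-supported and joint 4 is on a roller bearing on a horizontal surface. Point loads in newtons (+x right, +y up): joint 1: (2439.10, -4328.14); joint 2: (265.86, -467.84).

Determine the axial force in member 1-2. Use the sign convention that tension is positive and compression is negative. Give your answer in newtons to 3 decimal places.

-2081.821

N=6 nodes, M=9 members, R=3 reactions → 2N=12, M+R=12
member 0 (0-1): L=2.8588, (cx,cy)=(0.3953,0.9186)
member 1 (0-2): L=2.2960, (cx,cy)=(1.0000,0.0000)
member 2 (1-2): L=2.8732, (cx,cy)=(0.4058,-0.9140)
member 3 (1-3): L=2.4000, (cx,cy)=(0.9950,-0.1000)
member 4 (2-3): L=2.6807, (cx,cy)=(0.4558,0.8901)
member 5 (2-4): L=2.4170, (cx,cy)=(1.0000,0.0000)
member 6 (3-4): L=2.6685, (cx,cy)=(0.4478,-0.8941)
member 7 (3-5): L=2.5038, (cx,cy)=(0.9913,0.1318)
member 8 (4-5): L=3.0055, (cx,cy)=(0.4282,0.9037)
solve A·x = −loads:
  F[0-1] = -2363.8143 N (compression)
  F[0-2] = +3639.3044 N (tension)
  F[1-2] = -2081.8215 N (compression)
  F[1-3] = -2541.3473 N (compression)
  F[2-3] = +2663.3442 N (tension)
  F[2-4] = +1314.5314 N (tension)
  F[3-4] = -2935.4467 N (compression)
  F[3-5] = -0.0000 N (compression)
  F[4-5] = +0.0000 N (tension)
  Rx@0 = -2704.9600 N
  Ry@0 = +2171.3173 N
  Ry@4 = +2624.6627 N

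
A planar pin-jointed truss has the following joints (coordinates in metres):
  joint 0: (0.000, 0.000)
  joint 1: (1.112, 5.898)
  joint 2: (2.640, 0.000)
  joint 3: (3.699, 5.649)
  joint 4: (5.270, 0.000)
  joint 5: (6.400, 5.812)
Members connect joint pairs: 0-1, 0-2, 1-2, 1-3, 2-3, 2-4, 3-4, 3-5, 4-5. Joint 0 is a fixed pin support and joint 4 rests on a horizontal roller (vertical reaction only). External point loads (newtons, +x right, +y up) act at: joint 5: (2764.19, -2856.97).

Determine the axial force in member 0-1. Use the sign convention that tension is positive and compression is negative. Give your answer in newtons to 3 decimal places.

N=6 nodes, M=9 members, R=3 reactions → 2N=12, M+R=12
member 0 (0-1): L=6.0019, (cx,cy)=(0.1853,0.9827)
member 1 (0-2): L=2.6400, (cx,cy)=(1.0000,0.0000)
member 2 (1-2): L=6.0927, (cx,cy)=(0.2508,-0.9680)
member 3 (1-3): L=2.5990, (cx,cy)=(0.9954,-0.0958)
member 4 (2-3): L=5.7474, (cx,cy)=(0.1843,0.9829)
member 5 (2-4): L=2.6300, (cx,cy)=(1.0000,0.0000)
member 6 (3-4): L=5.8634, (cx,cy)=(0.2679,-0.9634)
member 7 (3-5): L=2.7059, (cx,cy)=(0.9982,0.0602)
member 8 (4-5): L=5.9208, (cx,cy)=(0.1909,0.9816)
solve A·x = −loads:
  F[0-1] = +3725.5732 N (tension)
  F[0-2] = +2073.9371 N (tension)
  F[1-2] = -3949.0407 N (compression)
  F[1-3] = +1688.4048 N (tension)
  F[2-3] = +3889.4284 N (tension)
  F[2-4] = +366.8976 N (tension)
  F[3-4] = -3589.6045 N (compression)
  F[3-5] = +3365.1810 N (tension)
  F[4-5] = -3116.9767 N (compression)
  Rx@0 = -2764.1900 N
  Ry@0 = -3661.0718 N
  Ry@4 = +6518.0418 N

3725.573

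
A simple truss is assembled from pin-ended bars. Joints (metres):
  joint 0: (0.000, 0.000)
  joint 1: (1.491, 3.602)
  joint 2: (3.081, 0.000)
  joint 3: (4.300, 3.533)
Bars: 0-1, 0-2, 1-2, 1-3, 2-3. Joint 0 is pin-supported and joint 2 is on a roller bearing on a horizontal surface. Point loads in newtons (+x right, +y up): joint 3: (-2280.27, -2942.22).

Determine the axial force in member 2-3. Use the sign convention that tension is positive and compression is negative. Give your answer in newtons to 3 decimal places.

N=4 nodes, M=5 members, R=3 reactions → 2N=8, M+R=8
member 0 (0-1): L=3.8984, (cx,cy)=(0.3825,0.9240)
member 1 (0-2): L=3.0810, (cx,cy)=(1.0000,0.0000)
member 2 (1-2): L=3.9373, (cx,cy)=(0.4038,-0.9148)
member 3 (1-3): L=2.8098, (cx,cy)=(0.9997,-0.0246)
member 4 (2-3): L=3.7374, (cx,cy)=(0.3262,0.9453)
solve A·x = −loads:
  F[0-1] = -1570.0801 N (compression)
  F[0-2] = -1679.7692 N (compression)
  F[1-2] = +1619.4413 N (tension)
  F[1-3] = -1254.8546 N (compression)
  F[2-3] = -3145.0261 N (compression)
  Rx@0 = +2280.2700 N
  Ry@0 = +1450.7068 N
  Ry@2 = +1491.5132 N

-3145.026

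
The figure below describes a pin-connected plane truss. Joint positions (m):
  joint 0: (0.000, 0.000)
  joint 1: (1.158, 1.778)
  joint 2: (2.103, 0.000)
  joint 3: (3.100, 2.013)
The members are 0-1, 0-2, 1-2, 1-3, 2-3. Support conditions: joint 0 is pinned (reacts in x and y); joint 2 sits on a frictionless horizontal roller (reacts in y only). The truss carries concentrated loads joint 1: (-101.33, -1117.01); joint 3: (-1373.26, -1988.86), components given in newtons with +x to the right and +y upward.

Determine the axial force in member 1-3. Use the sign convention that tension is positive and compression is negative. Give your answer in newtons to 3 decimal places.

N=4 nodes, M=5 members, R=3 reactions → 2N=8, M+R=8
member 0 (0-1): L=2.1219, (cx,cy)=(0.5458,0.8379)
member 1 (0-2): L=2.1030, (cx,cy)=(1.0000,0.0000)
member 2 (1-2): L=2.0135, (cx,cy)=(0.4693,-0.8830)
member 3 (1-3): L=1.9562, (cx,cy)=(0.9928,0.1201)
member 4 (2-3): L=2.2464, (cx,cy)=(0.4438,0.8961)
solve A·x = −loads:
  F[0-1] = -1144.7128 N (compression)
  F[0-2] = -849.8628 N (compression)
  F[1-2] = -235.2967 N (compression)
  F[1-3] = -415.9792 N (compression)
  F[2-3] = -2163.6652 N (compression)
  Rx@0 = +1474.5900 N
  Ry@0 = +959.2098 N
  Ry@2 = +2146.6602 N

-415.979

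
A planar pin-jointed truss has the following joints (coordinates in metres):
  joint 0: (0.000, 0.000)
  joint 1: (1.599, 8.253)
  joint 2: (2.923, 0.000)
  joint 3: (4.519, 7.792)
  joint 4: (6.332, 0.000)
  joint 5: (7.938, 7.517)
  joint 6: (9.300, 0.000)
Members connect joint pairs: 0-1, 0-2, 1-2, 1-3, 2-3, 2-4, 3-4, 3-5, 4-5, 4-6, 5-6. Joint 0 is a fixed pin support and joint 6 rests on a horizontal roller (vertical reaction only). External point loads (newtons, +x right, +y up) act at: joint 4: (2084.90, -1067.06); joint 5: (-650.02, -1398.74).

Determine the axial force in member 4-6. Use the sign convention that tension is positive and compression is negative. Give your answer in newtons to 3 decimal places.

252.761

N=7 nodes, M=11 members, R=3 reactions → 2N=14, M+R=14
member 0 (0-1): L=8.4065, (cx,cy)=(0.1902,0.9817)
member 1 (0-2): L=2.9230, (cx,cy)=(1.0000,0.0000)
member 2 (1-2): L=8.3585, (cx,cy)=(0.1584,-0.9874)
member 3 (1-3): L=2.9562, (cx,cy)=(0.9878,-0.1559)
member 4 (2-3): L=7.9538, (cx,cy)=(0.2007,0.9797)
member 5 (2-4): L=3.4090, (cx,cy)=(1.0000,0.0000)
member 6 (3-4): L=8.0001, (cx,cy)=(0.2266,-0.9740)
member 7 (3-5): L=3.4300, (cx,cy)=(0.9968,-0.0802)
member 8 (4-5): L=7.6866, (cx,cy)=(0.2089,0.9779)
member 9 (4-6): L=2.9680, (cx,cy)=(1.0000,0.0000)
member 10 (5-6): L=7.6394, (cx,cy)=(0.1783,-0.9840)
solve A·x = −loads:
  F[0-1] = -1090.6995 N (compression)
  F[0-2] = +1642.3425 N (tension)
  F[1-2] = +1146.6939 N (tension)
  F[1-3] = -393.9194 N (compression)
  F[2-3] = -1155.7230 N (compression)
  F[2-4] = +2055.8869 N (tension)
  F[3-4] = +1172.6185 N (tension)
  F[3-5] = -889.6107 N (compression)
  F[4-5] = -76.7443 N (compression)
  F[4-6] = +252.7615 N (tension)
  F[5-6] = -1417.7270 N (compression)
  Rx@0 = -1434.8800 N
  Ry@0 = +1070.7869 N
  Ry@6 = +1395.0131 N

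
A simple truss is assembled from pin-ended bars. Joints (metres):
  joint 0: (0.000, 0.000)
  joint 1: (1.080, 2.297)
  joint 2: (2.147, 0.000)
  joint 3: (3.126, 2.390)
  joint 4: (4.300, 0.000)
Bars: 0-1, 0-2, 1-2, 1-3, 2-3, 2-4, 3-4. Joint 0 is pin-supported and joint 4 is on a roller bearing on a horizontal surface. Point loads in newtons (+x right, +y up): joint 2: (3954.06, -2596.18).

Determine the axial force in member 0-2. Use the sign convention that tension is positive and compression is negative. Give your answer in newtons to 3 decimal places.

4565.246

N=5 nodes, M=7 members, R=3 reactions → 2N=10, M+R=10
member 0 (0-1): L=2.5382, (cx,cy)=(0.4255,0.9050)
member 1 (0-2): L=2.1470, (cx,cy)=(1.0000,0.0000)
member 2 (1-2): L=2.5327, (cx,cy)=(0.4213,-0.9069)
member 3 (1-3): L=2.0481, (cx,cy)=(0.9990,0.0454)
member 4 (2-3): L=2.5827, (cx,cy)=(0.3791,0.9254)
member 5 (2-4): L=2.1530, (cx,cy)=(1.0000,0.0000)
member 6 (3-4): L=2.6628, (cx,cy)=(0.4409,-0.8976)
solve A·x = −loads:
  F[0-1] = -1436.4161 N (compression)
  F[0-2] = +4565.2456 N (tension)
  F[1-2] = +1373.6649 N (tension)
  F[1-3] = -1191.1190 N (compression)
  F[2-3] = +1459.2634 N (tension)
  F[2-4] = +636.7495 N (tension)
  F[3-4] = -1444.2259 N (compression)
  Rx@0 = -3954.0600 N
  Ry@0 = +1299.9013 N
  Ry@4 = +1296.2787 N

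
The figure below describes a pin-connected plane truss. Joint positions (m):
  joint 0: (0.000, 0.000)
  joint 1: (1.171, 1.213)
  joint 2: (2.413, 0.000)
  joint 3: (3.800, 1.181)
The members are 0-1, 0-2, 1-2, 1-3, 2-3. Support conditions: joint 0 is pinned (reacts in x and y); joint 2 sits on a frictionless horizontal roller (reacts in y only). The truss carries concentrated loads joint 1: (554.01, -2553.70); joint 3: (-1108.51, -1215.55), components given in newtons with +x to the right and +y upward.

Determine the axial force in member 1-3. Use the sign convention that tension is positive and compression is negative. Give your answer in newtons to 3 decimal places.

N=4 nodes, M=5 members, R=3 reactions → 2N=8, M+R=8
member 0 (0-1): L=1.6860, (cx,cy)=(0.6945,0.7195)
member 1 (0-2): L=2.4130, (cx,cy)=(1.0000,0.0000)
member 2 (1-2): L=1.7361, (cx,cy)=(0.7154,-0.6987)
member 3 (1-3): L=2.6292, (cx,cy)=(0.9999,-0.0122)
member 4 (2-3): L=1.8217, (cx,cy)=(0.7614,0.6483)
solve A·x = −loads:
  F[0-1] = -1222.8203 N (compression)
  F[0-2] = +294.7995 N (tension)
  F[1-2] = -2401.2525 N (compression)
  F[1-3] = +314.5930 N (tension)
  F[2-3] = -1869.0703 N (compression)
  Rx@0 = +554.5000 N
  Ry@0 = +879.7612 N
  Ry@2 = +2889.4888 N

314.593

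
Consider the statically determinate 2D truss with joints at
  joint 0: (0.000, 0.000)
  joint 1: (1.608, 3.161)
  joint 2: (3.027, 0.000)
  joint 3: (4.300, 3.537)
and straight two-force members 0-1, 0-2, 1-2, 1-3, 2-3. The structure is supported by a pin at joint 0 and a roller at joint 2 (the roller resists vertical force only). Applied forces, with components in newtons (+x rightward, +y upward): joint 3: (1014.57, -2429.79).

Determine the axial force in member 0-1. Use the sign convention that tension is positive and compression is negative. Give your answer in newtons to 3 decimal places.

2476.543

N=4 nodes, M=5 members, R=3 reactions → 2N=8, M+R=8
member 0 (0-1): L=3.5465, (cx,cy)=(0.4534,0.8913)
member 1 (0-2): L=3.0270, (cx,cy)=(1.0000,0.0000)
member 2 (1-2): L=3.4649, (cx,cy)=(0.4095,-0.9123)
member 3 (1-3): L=2.7181, (cx,cy)=(0.9904,0.1383)
member 4 (2-3): L=3.7591, (cx,cy)=(0.3386,0.9409)
solve A·x = −loads:
  F[0-1] = +2476.5430 N (tension)
  F[0-2] = -108.3099 N (compression)
  F[1-2] = -2115.0359 N (compression)
  F[1-3] = +2008.3724 N (tension)
  F[2-3] = -2877.6352 N (compression)
  Rx@0 = -1014.5700 N
  Ry@0 = -2207.3527 N
  Ry@2 = +4637.1427 N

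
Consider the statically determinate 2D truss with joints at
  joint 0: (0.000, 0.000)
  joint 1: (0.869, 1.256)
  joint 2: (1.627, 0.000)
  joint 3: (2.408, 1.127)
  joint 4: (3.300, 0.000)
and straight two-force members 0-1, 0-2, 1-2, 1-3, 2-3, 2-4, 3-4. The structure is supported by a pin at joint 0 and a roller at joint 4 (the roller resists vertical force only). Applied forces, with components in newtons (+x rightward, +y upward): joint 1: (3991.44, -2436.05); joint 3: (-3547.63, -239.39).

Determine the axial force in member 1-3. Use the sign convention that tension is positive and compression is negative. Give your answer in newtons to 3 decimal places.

N=5 nodes, M=7 members, R=3 reactions → 2N=10, M+R=10
member 0 (0-1): L=1.5273, (cx,cy)=(0.5690,0.8224)
member 1 (0-2): L=1.6270, (cx,cy)=(1.0000,0.0000)
member 2 (1-2): L=1.4670, (cx,cy)=(0.5167,-0.8562)
member 3 (1-3): L=1.5444, (cx,cy)=(0.9965,-0.0835)
member 4 (2-3): L=1.3712, (cx,cy)=(0.5696,0.8219)
member 5 (2-4): L=1.6730, (cx,cy)=(1.0000,0.0000)
member 6 (3-4): L=1.4373, (cx,cy)=(0.6206,-0.7841)
solve A·x = −loads:
  F[0-1] = -1886.8539 N (compression)
  F[0-2] = +1517.3763 N (tension)
  F[1-2] = -565.6962 N (compression)
  F[1-3] = -4789.4484 N (compression)
  F[2-3] = +589.2602 N (tension)
  F[2-4] = +889.4452 N (tension)
  F[3-4] = -1433.1702 N (compression)
  Rx@0 = -443.8100 N
  Ry@0 = +1551.6678 N
  Ry@4 = +1123.7722 N

-4789.448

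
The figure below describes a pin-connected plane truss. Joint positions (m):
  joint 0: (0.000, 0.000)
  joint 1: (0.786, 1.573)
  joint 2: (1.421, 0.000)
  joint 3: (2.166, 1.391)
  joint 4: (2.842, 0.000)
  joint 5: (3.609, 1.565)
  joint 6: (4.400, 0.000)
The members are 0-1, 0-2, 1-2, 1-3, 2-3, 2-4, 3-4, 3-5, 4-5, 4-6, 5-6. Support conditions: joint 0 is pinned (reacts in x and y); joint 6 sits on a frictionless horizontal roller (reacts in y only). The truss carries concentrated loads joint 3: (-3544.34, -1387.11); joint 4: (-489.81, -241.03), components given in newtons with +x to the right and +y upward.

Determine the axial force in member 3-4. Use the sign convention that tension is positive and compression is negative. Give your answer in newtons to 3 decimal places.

621.494

N=7 nodes, M=11 members, R=3 reactions → 2N=14, M+R=14
member 0 (0-1): L=1.7584, (cx,cy)=(0.4470,0.8945)
member 1 (0-2): L=1.4210, (cx,cy)=(1.0000,0.0000)
member 2 (1-2): L=1.6963, (cx,cy)=(0.3743,-0.9273)
member 3 (1-3): L=1.3919, (cx,cy)=(0.9914,-0.1308)
member 4 (2-3): L=1.5779, (cx,cy)=(0.4721,0.8815)
member 5 (2-4): L=1.4210, (cx,cy)=(1.0000,0.0000)
member 6 (3-4): L=1.5466, (cx,cy)=(0.4371,-0.8994)
member 7 (3-5): L=1.4535, (cx,cy)=(0.9928,0.1197)
member 8 (4-5): L=1.7428, (cx,cy)=(0.4401,0.8980)
member 9 (4-6): L=1.5580, (cx,cy)=(1.0000,0.0000)
member 10 (5-6): L=1.7535, (cx,cy)=(0.4511,-0.8925)
solve A·x = −loads:
  F[0-1] = -2135.3019 N (compression)
  F[0-2] = -3079.6997 N (compression)
  F[1-2] = +2319.0978 N (tension)
  F[1-3] = -1838.3549 N (compression)
  F[2-3] = -2439.4976 N (compression)
  F[2-4] = -1059.8087 N (compression)
  F[3-4] = +621.4936 N (tension)
  F[3-5] = +300.5060 N (tension)
  F[4-5] = -354.0817 N (compression)
  F[4-6] = -142.5189 N (compression)
  F[5-6] = +315.9454 N (tension)
  Rx@0 = +4034.1500 N
  Ry@0 = +1910.1149 N
  Ry@6 = -281.9749 N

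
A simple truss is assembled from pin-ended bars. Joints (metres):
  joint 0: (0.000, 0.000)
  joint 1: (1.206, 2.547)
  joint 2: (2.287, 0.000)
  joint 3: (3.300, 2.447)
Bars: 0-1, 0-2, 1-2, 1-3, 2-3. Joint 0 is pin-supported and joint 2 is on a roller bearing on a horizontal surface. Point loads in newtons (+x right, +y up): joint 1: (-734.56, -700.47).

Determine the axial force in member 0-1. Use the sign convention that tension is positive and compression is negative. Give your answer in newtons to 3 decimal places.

N=4 nodes, M=5 members, R=3 reactions → 2N=8, M+R=8
member 0 (0-1): L=2.8181, (cx,cy)=(0.4279,0.9038)
member 1 (0-2): L=2.2870, (cx,cy)=(1.0000,0.0000)
member 2 (1-2): L=2.7669, (cx,cy)=(0.3907,-0.9205)
member 3 (1-3): L=2.0964, (cx,cy)=(0.9989,-0.0477)
member 4 (2-3): L=2.6484, (cx,cy)=(0.3825,0.9240)
solve A·x = −loads:
  F[0-1] = -1271.4736 N (compression)
  F[0-2] = -190.4341 N (compression)
  F[1-2] = +487.4312 N (tension)
  F[1-3] = -0.0000 N (tension)
  F[2-3] = +0.0000 N (tension)
  Rx@0 = +734.5600 N
  Ry@0 = +1149.1615 N
  Ry@2 = -448.6915 N

-1271.474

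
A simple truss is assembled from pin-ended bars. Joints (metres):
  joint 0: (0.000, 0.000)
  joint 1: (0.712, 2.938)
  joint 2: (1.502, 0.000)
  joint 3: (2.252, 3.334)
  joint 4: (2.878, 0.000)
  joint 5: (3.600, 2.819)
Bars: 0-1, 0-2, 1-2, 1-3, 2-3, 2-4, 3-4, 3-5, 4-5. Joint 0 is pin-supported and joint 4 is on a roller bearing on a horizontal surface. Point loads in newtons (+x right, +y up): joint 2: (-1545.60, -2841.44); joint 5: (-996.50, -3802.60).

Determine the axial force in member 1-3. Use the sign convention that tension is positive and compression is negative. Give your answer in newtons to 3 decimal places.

N=6 nodes, M=9 members, R=3 reactions → 2N=12, M+R=12
member 0 (0-1): L=3.0230, (cx,cy)=(0.2355,0.9719)
member 1 (0-2): L=1.5020, (cx,cy)=(1.0000,0.0000)
member 2 (1-2): L=3.0424, (cx,cy)=(0.2597,-0.9657)
member 3 (1-3): L=1.5901, (cx,cy)=(0.9685,0.2490)
member 4 (2-3): L=3.4173, (cx,cy)=(0.2195,0.9756)
member 5 (2-4): L=1.3760, (cx,cy)=(1.0000,0.0000)
member 6 (3-4): L=3.3923, (cx,cy)=(0.1845,-0.9828)
member 7 (3-5): L=1.4430, (cx,cy)=(0.9341,-0.3569)
member 8 (4-5): L=2.9100, (cx,cy)=(0.2481,0.9687)
solve A·x = −loads:
  F[0-1] = -1420.6023 N (compression)
  F[0-2] = -2207.5137 N (compression)
  F[1-2] = +1253.8886 N (tension)
  F[1-3] = -681.6568 N (compression)
  F[2-3] = +1671.3099 N (tension)
  F[2-4] = -703.1233 N (compression)
  F[3-4] = -1478.3330 N (compression)
  F[3-5] = -22.0185 N (compression)
  F[4-5] = -3933.4506 N (compression)
  Rx@0 = +2542.1000 N
  Ry@0 = +1380.6385 N
  Ry@4 = +5263.4015 N

-681.657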